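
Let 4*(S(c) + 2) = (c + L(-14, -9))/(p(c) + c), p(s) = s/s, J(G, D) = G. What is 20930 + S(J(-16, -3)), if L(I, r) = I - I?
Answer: 313924/15 ≈ 20928.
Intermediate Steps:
L(I, r) = 0
p(s) = 1
S(c) = -2 + c/(4*(1 + c)) (S(c) = -2 + ((c + 0)/(1 + c))/4 = -2 + (c/(1 + c))/4 = -2 + c/(4*(1 + c)))
20930 + S(J(-16, -3)) = 20930 + (-8 - 7*(-16))/(4*(1 - 16)) = 20930 + (¼)*(-8 + 112)/(-15) = 20930 + (¼)*(-1/15)*104 = 20930 - 26/15 = 313924/15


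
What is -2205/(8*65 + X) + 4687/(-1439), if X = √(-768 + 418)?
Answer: (-4687*√14 + 1122047*I)/(1439*(√14 - 104*I)) ≈ -7.492 + 0.15236*I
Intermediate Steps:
X = 5*I*√14 (X = √(-350) = 5*I*√14 ≈ 18.708*I)
-2205/(8*65 + X) + 4687/(-1439) = -2205/(8*65 + 5*I*√14) + 4687/(-1439) = -2205/(520 + 5*I*√14) + 4687*(-1/1439) = -2205/(520 + 5*I*√14) - 4687/1439 = -4687/1439 - 2205/(520 + 5*I*√14)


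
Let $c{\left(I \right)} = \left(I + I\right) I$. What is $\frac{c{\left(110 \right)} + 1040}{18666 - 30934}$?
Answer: $- \frac{6310}{3067} \approx -2.0574$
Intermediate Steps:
$c{\left(I \right)} = 2 I^{2}$ ($c{\left(I \right)} = 2 I I = 2 I^{2}$)
$\frac{c{\left(110 \right)} + 1040}{18666 - 30934} = \frac{2 \cdot 110^{2} + 1040}{18666 - 30934} = \frac{2 \cdot 12100 + 1040}{-12268} = \left(24200 + 1040\right) \left(- \frac{1}{12268}\right) = 25240 \left(- \frac{1}{12268}\right) = - \frac{6310}{3067}$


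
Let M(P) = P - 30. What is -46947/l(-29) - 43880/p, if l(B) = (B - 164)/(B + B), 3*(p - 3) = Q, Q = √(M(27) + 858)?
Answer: -104382558/8299 - 21940*√95/43 ≈ -17551.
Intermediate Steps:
M(P) = -30 + P
Q = 3*√95 (Q = √((-30 + 27) + 858) = √(-3 + 858) = √855 = 3*√95 ≈ 29.240)
p = 3 + √95 (p = 3 + (3*√95)/3 = 3 + √95 ≈ 12.747)
l(B) = (-164 + B)/(2*B) (l(B) = (-164 + B)/((2*B)) = (-164 + B)*(1/(2*B)) = (-164 + B)/(2*B))
-46947/l(-29) - 43880/p = -46947*(-58/(-164 - 29)) - 43880/(3 + √95) = -46947/((½)*(-1/29)*(-193)) - 43880/(3 + √95) = -46947/193/58 - 43880/(3 + √95) = -46947*58/193 - 43880/(3 + √95) = -2722926/193 - 43880/(3 + √95)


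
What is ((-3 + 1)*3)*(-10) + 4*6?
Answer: 84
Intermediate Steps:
((-3 + 1)*3)*(-10) + 4*6 = -2*3*(-10) + 24 = -6*(-10) + 24 = 60 + 24 = 84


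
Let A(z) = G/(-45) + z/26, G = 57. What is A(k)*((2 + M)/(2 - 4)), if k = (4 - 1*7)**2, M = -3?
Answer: -359/780 ≈ -0.46026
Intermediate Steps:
k = 9 (k = (4 - 7)**2 = (-3)**2 = 9)
A(z) = -19/15 + z/26 (A(z) = 57/(-45) + z/26 = 57*(-1/45) + z*(1/26) = -19/15 + z/26)
A(k)*((2 + M)/(2 - 4)) = (-19/15 + (1/26)*9)*((2 - 3)/(2 - 4)) = (-19/15 + 9/26)*(-1/(-2)) = -(-359)*(-1)/(390*2) = -359/390*1/2 = -359/780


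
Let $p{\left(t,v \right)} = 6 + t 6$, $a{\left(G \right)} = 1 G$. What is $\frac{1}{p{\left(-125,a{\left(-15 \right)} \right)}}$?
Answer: $- \frac{1}{744} \approx -0.0013441$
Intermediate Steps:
$a{\left(G \right)} = G$
$p{\left(t,v \right)} = 6 + 6 t$
$\frac{1}{p{\left(-125,a{\left(-15 \right)} \right)}} = \frac{1}{6 + 6 \left(-125\right)} = \frac{1}{6 - 750} = \frac{1}{-744} = - \frac{1}{744}$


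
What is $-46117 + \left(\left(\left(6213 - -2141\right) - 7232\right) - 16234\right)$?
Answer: $-61229$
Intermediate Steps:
$-46117 + \left(\left(\left(6213 - -2141\right) - 7232\right) - 16234\right) = -46117 + \left(\left(\left(6213 + 2141\right) - 7232\right) - 16234\right) = -46117 + \left(\left(8354 - 7232\right) - 16234\right) = -46117 + \left(1122 - 16234\right) = -46117 - 15112 = -61229$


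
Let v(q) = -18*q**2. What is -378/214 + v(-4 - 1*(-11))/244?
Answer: -70245/13054 ≈ -5.3811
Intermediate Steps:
-378/214 + v(-4 - 1*(-11))/244 = -378/214 - 18*(-4 - 1*(-11))**2/244 = -378*1/214 - 18*(-4 + 11)**2*(1/244) = -189/107 - 18*7**2*(1/244) = -189/107 - 18*49*(1/244) = -189/107 - 882*1/244 = -189/107 - 441/122 = -70245/13054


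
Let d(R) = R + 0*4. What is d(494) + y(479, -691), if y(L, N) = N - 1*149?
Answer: -346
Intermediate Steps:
y(L, N) = -149 + N (y(L, N) = N - 149 = -149 + N)
d(R) = R (d(R) = R + 0 = R)
d(494) + y(479, -691) = 494 + (-149 - 691) = 494 - 840 = -346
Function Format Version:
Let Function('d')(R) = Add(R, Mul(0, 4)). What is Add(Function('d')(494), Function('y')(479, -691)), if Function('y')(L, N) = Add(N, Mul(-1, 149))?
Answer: -346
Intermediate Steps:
Function('y')(L, N) = Add(-149, N) (Function('y')(L, N) = Add(N, -149) = Add(-149, N))
Function('d')(R) = R (Function('d')(R) = Add(R, 0) = R)
Add(Function('d')(494), Function('y')(479, -691)) = Add(494, Add(-149, -691)) = Add(494, -840) = -346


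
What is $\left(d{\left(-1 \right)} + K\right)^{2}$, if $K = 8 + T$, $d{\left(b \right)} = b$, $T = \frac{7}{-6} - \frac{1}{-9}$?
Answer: $\frac{11449}{324} \approx 35.336$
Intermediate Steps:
$T = - \frac{19}{18}$ ($T = 7 \left(- \frac{1}{6}\right) - - \frac{1}{9} = - \frac{7}{6} + \frac{1}{9} = - \frac{19}{18} \approx -1.0556$)
$K = \frac{125}{18}$ ($K = 8 - \frac{19}{18} = \frac{125}{18} \approx 6.9444$)
$\left(d{\left(-1 \right)} + K\right)^{2} = \left(-1 + \frac{125}{18}\right)^{2} = \left(\frac{107}{18}\right)^{2} = \frac{11449}{324}$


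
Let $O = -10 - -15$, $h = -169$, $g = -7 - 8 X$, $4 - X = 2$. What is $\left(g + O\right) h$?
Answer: $3042$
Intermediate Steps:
$X = 2$ ($X = 4 - 2 = 2$)
$g = -23$ ($g = -7 - 16 = -23$)
$O = 5$ ($O = -10 + 15 = 5$)
$\left(g + O\right) h = \left(-23 + 5\right) \left(-169\right) = \left(-18\right) \left(-169\right) = 3042$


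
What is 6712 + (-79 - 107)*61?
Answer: -4634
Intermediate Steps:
6712 + (-79 - 107)*61 = 6712 - 186*61 = 6712 - 11346 = -4634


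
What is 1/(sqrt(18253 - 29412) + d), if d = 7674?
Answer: 7674/58901435 - I*sqrt(11159)/58901435 ≈ 0.00013029 - 1.7934e-6*I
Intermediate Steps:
1/(sqrt(18253 - 29412) + d) = 1/(sqrt(18253 - 29412) + 7674) = 1/(sqrt(-11159) + 7674) = 1/(I*sqrt(11159) + 7674) = 1/(7674 + I*sqrt(11159))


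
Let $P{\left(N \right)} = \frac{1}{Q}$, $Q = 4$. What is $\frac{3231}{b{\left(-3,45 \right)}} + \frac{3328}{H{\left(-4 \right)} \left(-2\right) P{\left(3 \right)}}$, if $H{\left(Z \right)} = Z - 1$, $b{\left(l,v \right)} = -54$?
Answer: $\frac{38141}{30} \approx 1271.4$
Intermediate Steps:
$H{\left(Z \right)} = -1 + Z$ ($H{\left(Z \right)} = Z - 1 = -1 + Z$)
$P{\left(N \right)} = \frac{1}{4}$
$\frac{3231}{b{\left(-3,45 \right)}} + \frac{3328}{H{\left(-4 \right)} \left(-2\right) P{\left(3 \right)}} = \frac{3231}{-54} + \frac{3328}{\left(-1 - 4\right) \left(-2\right) \frac{1}{4}} = 3231 \left(- \frac{1}{54}\right) + \frac{3328}{\left(-5\right) \left(-2\right) \frac{1}{4}} = - \frac{359}{6} + \frac{3328}{10 \cdot \frac{1}{4}} = - \frac{359}{6} + \frac{3328}{\frac{5}{2}} = - \frac{359}{6} + 3328 \cdot \frac{2}{5} = - \frac{359}{6} + \frac{6656}{5} = \frac{38141}{30}$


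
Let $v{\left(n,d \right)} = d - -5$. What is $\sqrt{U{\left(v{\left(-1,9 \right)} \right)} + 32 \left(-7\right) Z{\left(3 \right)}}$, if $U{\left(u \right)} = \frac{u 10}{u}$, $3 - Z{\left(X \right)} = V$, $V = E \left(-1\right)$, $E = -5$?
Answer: $\sqrt{458} \approx 21.401$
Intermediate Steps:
$v{\left(n,d \right)} = 5 + d$ ($v{\left(n,d \right)} = d + 5 = 5 + d$)
$V = 5$ ($V = \left(-5\right) \left(-1\right) = 5$)
$Z{\left(X \right)} = -2$ ($Z{\left(X \right)} = 3 - 5 = -2$)
$U{\left(u \right)} = 10$ ($U{\left(u \right)} = \frac{10 u}{u} = 10$)
$\sqrt{U{\left(v{\left(-1,9 \right)} \right)} + 32 \left(-7\right) Z{\left(3 \right)}} = \sqrt{10 + 32 \left(-7\right) \left(-2\right)} = \sqrt{10 - -448} = \sqrt{10 + 448} = \sqrt{458}$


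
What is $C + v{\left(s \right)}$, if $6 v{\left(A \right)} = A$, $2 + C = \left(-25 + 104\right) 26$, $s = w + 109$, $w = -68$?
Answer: $\frac{12353}{6} \approx 2058.8$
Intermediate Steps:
$s = 41$ ($s = -68 + 109 = 41$)
$C = 2052$ ($C = -2 + \left(-25 + 104\right) 26 = -2 + 79 \cdot 26 = -2 + 2054 = 2052$)
$v{\left(A \right)} = \frac{A}{6}$
$C + v{\left(s \right)} = 2052 + \frac{1}{6} \cdot 41 = 2052 + \frac{41}{6} = \frac{12353}{6}$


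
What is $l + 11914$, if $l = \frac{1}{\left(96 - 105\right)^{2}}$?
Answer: $\frac{965035}{81} \approx 11914.0$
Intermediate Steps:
$l = \frac{1}{81}$ ($l = \frac{1}{\left(-9\right)^{2}} = \frac{1}{81} \approx 0.012346$)
$l + 11914 = \frac{1}{81} + 11914 = \frac{965035}{81}$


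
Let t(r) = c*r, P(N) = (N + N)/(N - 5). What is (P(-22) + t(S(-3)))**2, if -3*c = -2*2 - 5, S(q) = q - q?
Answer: 1936/729 ≈ 2.6557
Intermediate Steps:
S(q) = 0
c = 3 (c = -(-2*2 - 5)/3 = -(-4 - 5)/3 = -1/3*(-9) = 3)
P(N) = 2*N/(-5 + N) (P(N) = (2*N)/(-5 + N) = 2*N/(-5 + N))
t(r) = 3*r
(P(-22) + t(S(-3)))**2 = (2*(-22)/(-5 - 22) + 3*0)**2 = (2*(-22)/(-27) + 0)**2 = (2*(-22)*(-1/27) + 0)**2 = (44/27 + 0)**2 = (44/27)**2 = 1936/729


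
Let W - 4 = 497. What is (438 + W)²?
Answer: 881721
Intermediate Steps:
W = 501 (W = 4 + 497 = 501)
(438 + W)² = (438 + 501)² = 939² = 881721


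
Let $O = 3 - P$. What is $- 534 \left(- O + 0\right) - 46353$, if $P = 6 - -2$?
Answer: $-49023$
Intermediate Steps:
$P = 8$ ($P = 6 + 2 = 8$)
$O = -5$ ($O = 3 - 8 = -5$)
$- 534 \left(- O + 0\right) - 46353 = - 534 \left(\left(-1\right) \left(-5\right) + 0\right) - 46353 = - 534 \left(5 + 0\right) - 46353 = \left(-534\right) 5 - 46353 = -2670 - 46353 = -49023$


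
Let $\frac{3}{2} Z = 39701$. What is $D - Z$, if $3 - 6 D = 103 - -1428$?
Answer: $-26722$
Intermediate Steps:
$D = - \frac{764}{3}$ ($D = \frac{1}{2} - \frac{103 - -1428}{6} = \frac{1}{2} - \frac{103 + 1428}{6} = \frac{1}{2} - \frac{1531}{6} = - \frac{764}{3} \approx -254.67$)
$Z = \frac{79402}{3}$ ($Z = \frac{2}{3} \cdot 39701 = \frac{79402}{3} \approx 26467.0$)
$D - Z = - \frac{764}{3} - \frac{79402}{3} = -26722$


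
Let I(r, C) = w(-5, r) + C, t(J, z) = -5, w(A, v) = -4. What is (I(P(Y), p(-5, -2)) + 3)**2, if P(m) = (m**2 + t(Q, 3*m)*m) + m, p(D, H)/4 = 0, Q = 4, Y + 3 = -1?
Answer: 1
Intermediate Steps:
Y = -4 (Y = -3 - 1 = -4)
p(D, H) = 0 (p(D, H) = 4*0 = 0)
P(m) = m**2 - 4*m (P(m) = (m**2 - 5*m) + m = m**2 - 4*m)
I(r, C) = -4 + C
(I(P(Y), p(-5, -2)) + 3)**2 = ((-4 + 0) + 3)**2 = (-4 + 3)**2 = (-1)**2 = 1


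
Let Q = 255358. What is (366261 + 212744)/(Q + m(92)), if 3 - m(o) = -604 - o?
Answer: 579005/256057 ≈ 2.2612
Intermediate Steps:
m(o) = 607 + o (m(o) = 3 - (-604 - o) = 3 + (604 + o) = 607 + o)
(366261 + 212744)/(Q + m(92)) = (366261 + 212744)/(255358 + (607 + 92)) = 579005/(255358 + 699) = 579005/256057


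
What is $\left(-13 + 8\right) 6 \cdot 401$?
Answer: $-12030$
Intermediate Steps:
$\left(-13 + 8\right) 6 \cdot 401 = \left(-5\right) 6 \cdot 401 = \left(-30\right) 401 = -12030$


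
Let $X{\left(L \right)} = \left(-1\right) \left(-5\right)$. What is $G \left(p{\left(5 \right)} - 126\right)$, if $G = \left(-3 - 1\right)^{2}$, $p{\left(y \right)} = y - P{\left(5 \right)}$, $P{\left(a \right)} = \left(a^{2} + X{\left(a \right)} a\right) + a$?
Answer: $-2816$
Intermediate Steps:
$X{\left(L \right)} = 5$
$P{\left(a \right)} = a^{2} + 6 a$ ($P{\left(a \right)} = \left(a^{2} + 5 a\right) + a = a^{2} + 6 a$)
$p{\left(y \right)} = -55 + y$ ($p{\left(y \right)} = y - 5 \left(6 + 5\right) = y - 5 \cdot 11 = y - 55 = -55 + y$)
$G = 16$ ($G = \left(-4\right)^{2} = 16$)
$G \left(p{\left(5 \right)} - 126\right) = 16 \left(\left(-55 + 5\right) - 126\right) = 16 \left(-50 - 126\right) = 16 \left(-176\right) = -2816$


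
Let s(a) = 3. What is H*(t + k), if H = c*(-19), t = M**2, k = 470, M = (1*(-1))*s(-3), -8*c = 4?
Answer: 9101/2 ≈ 4550.5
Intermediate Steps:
c = -1/2 (c = -1/8*4 = -1/2 ≈ -0.50000)
M = -3 (M = (1*(-1))*3 = -1*3 = -3)
t = 9 (t = (-3)**2 = 9)
H = 19/2 (H = -1/2*(-19) = 19/2 ≈ 9.5000)
H*(t + k) = 19*(9 + 470)/2 = (19/2)*479 = 9101/2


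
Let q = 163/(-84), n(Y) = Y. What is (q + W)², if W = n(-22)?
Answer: 4044121/7056 ≈ 573.15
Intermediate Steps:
q = -163/84 (q = 163*(-1/84) = -163/84 ≈ -1.9405)
W = -22
(q + W)² = (-163/84 - 22)² = (-2011/84)² = 4044121/7056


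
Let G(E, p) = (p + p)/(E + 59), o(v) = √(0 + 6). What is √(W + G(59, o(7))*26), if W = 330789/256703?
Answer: √(295587474289827 + 101085123940606*√6)/15145477 ≈ 1.5388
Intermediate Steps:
o(v) = √6
W = 330789/256703 (W = 330789*(1/256703) = 330789/256703 ≈ 1.2886)
G(E, p) = 2*p/(59 + E) (G(E, p) = (2*p)/(59 + E) = 2*p/(59 + E))
√(W + G(59, o(7))*26) = √(330789/256703 + (2*√6/(59 + 59))*26) = √(330789/256703 + (2*√6/118)*26) = √(330789/256703 + (2*√6*(1/118))*26) = √(330789/256703 + (√6/59)*26) = √(330789/256703 + 26*√6/59)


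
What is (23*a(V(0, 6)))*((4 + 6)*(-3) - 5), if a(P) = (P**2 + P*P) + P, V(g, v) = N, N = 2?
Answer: -8050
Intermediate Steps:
V(g, v) = 2
a(P) = P + 2*P**2 (a(P) = (P**2 + P**2) + P = 2*P**2 + P = P + 2*P**2)
(23*a(V(0, 6)))*((4 + 6)*(-3) - 5) = (23*(2*(1 + 2*2)))*((4 + 6)*(-3) - 5) = (23*(2*(1 + 4)))*(10*(-3) - 5) = (23*(2*5))*(-30 - 5) = (23*10)*(-35) = 230*(-35) = -8050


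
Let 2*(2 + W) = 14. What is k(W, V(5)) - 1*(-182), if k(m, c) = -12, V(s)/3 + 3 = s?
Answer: 170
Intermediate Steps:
W = 5 (W = -2 + (1/2)*14 = -2 + 7 = 5)
V(s) = -9 + 3*s
k(W, V(5)) - 1*(-182) = -12 - 1*(-182) = -12 + 182 = 170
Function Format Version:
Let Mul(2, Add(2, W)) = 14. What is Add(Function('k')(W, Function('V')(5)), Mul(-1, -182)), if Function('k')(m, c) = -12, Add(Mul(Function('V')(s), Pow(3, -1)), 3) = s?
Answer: 170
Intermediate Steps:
W = 5 (W = Add(-2, Mul(Rational(1, 2), 14)) = Add(-2, 7) = 5)
Function('V')(s) = Add(-9, Mul(3, s))
Add(Function('k')(W, Function('V')(5)), Mul(-1, -182)) = Add(-12, Mul(-1, -182)) = Add(-12, 182) = 170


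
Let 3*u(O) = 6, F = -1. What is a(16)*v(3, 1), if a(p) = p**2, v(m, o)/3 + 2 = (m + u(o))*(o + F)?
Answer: -1536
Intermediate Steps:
u(O) = 2 (u(O) = (1/3)*6 = 2)
v(m, o) = -6 + 3*(-1 + o)*(2 + m) (v(m, o) = -6 + 3*((m + 2)*(o - 1)) = -6 + 3*((2 + m)*(-1 + o)) = -6 + 3*((-1 + o)*(2 + m)) = -6 + 3*(-1 + o)*(2 + m))
a(16)*v(3, 1) = 16**2*(-12 - 3*3 + 6*1 + 3*3*1) = 256*(-12 - 9 + 6 + 9) = 256*(-6) = -1536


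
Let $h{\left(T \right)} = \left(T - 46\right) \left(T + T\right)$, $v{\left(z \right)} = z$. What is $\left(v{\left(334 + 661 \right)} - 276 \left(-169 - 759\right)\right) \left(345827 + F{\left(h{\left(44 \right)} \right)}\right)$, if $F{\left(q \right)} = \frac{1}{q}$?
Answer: $\frac{15649933069773}{176} \approx 8.892 \cdot 10^{10}$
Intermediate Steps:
$h{\left(T \right)} = 2 T \left(-46 + T\right)$ ($h{\left(T \right)} = \left(-46 + T\right) 2 T = 2 T \left(-46 + T\right)$)
$\left(v{\left(334 + 661 \right)} - 276 \left(-169 - 759\right)\right) \left(345827 + F{\left(h{\left(44 \right)} \right)}\right) = \left(\left(334 + 661\right) - 276 \left(-169 - 759\right)\right) \left(345827 + \frac{1}{2 \cdot 44 \left(-46 + 44\right)}\right) = \left(995 - -256128\right) \left(345827 + \frac{1}{2 \cdot 44 \left(-2\right)}\right) = \left(995 + 256128\right) \left(345827 + \frac{1}{-176}\right) = 257123 \left(345827 - \frac{1}{176}\right) = 257123 \cdot \frac{60865551}{176} = \frac{15649933069773}{176}$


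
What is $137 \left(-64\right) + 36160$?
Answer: $27392$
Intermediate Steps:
$137 \left(-64\right) + 36160 = -8768 + 36160 = 27392$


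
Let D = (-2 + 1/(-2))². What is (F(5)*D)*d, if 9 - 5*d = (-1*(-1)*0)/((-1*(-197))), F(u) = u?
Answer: 225/4 ≈ 56.250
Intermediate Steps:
d = 9/5 (d = 9/5 - -1*(-1)*0/(5*((-1*(-197)))) = 9/5 - 1*0/(5*197) = 9/5 - 0/197 = 9/5 - ⅕*0 = 9/5 + 0 = 9/5 ≈ 1.8000)
D = 25/4 (D = (-2 - ½)² = (-5/2)² = 25/4 ≈ 6.2500)
(F(5)*D)*d = (5*(25/4))*(9/5) = (125/4)*(9/5) = 225/4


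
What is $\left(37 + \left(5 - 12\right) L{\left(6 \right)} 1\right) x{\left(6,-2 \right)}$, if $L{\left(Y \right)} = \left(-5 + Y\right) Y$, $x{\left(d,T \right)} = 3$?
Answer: $-15$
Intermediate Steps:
$L{\left(Y \right)} = Y \left(-5 + Y\right)$
$\left(37 + \left(5 - 12\right) L{\left(6 \right)} 1\right) x{\left(6,-2 \right)} = \left(37 + \left(5 - 12\right) 6 \left(-5 + 6\right) 1\right) 3 = \left(37 + \left(5 - 12\right) 6 \cdot 1 \cdot 1\right) 3 = \left(37 + \left(-7\right) 6 \cdot 1\right) 3 = \left(37 - 42\right) 3 = \left(-5\right) 3 = -15$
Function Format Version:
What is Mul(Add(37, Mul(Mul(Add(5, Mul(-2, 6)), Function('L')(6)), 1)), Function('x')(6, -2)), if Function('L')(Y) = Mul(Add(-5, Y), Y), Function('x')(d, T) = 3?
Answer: -15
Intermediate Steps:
Function('L')(Y) = Mul(Y, Add(-5, Y))
Mul(Add(37, Mul(Mul(Add(5, Mul(-2, 6)), Function('L')(6)), 1)), Function('x')(6, -2)) = Mul(Add(37, Mul(Mul(Add(5, Mul(-2, 6)), Mul(6, Add(-5, 6))), 1)), 3) = Mul(Add(37, Mul(Mul(Add(5, -12), Mul(6, 1)), 1)), 3) = Mul(Add(37, Mul(Mul(-7, 6), 1)), 3) = Mul(Add(37, Mul(-42, 1)), 3) = Mul(Add(37, -42), 3) = Mul(-5, 3) = -15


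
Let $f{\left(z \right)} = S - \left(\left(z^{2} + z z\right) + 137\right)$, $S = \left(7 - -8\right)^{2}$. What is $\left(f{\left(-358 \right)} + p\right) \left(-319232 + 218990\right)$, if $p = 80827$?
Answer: $17583749946$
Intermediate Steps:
$S = 225$ ($S = \left(7 + 8\right)^{2} = 15^{2} = 225$)
$f{\left(z \right)} = 88 - 2 z^{2}$ ($f{\left(z \right)} = 225 - \left(\left(z^{2} + z z\right) + 137\right) = 225 - \left(\left(z^{2} + z^{2}\right) + 137\right) = 225 - \left(2 z^{2} + 137\right) = 225 - \left(137 + 2 z^{2}\right) = 88 - 2 z^{2}$)
$\left(f{\left(-358 \right)} + p\right) \left(-319232 + 218990\right) = \left(\left(88 - 2 \left(-358\right)^{2}\right) + 80827\right) \left(-319232 + 218990\right) = \left(\left(88 - 256328\right) + 80827\right) \left(-100242\right) = \left(-256240 + 80827\right) \left(-100242\right) = \left(-175413\right) \left(-100242\right) = 17583749946$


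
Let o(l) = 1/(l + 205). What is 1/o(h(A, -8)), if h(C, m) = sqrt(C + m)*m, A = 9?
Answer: 197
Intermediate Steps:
h(C, m) = m*sqrt(C + m)
o(l) = 1/(205 + l)
1/o(h(A, -8)) = 1/(1/(205 - 8*sqrt(9 - 8))) = 1/(1/(205 - 8*sqrt(1))) = 1/(1/(205 - 8*1)) = 1/(1/(205 - 8)) = 1/(1/197) = 197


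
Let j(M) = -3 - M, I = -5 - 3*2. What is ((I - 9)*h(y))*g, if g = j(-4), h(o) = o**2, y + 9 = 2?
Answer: -980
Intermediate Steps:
y = -7 (y = -9 + 2 = -7)
I = -11 (I = -5 - 6 = -11)
g = 1 (g = -3 - 1*(-4) = -3 + 4 = 1)
((I - 9)*h(y))*g = ((-11 - 9)*(-7)**2)*1 = -20*49*1 = -980*1 = -980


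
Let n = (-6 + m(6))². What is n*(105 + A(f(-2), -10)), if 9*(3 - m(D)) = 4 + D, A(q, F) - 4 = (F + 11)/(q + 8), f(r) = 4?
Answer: 1792021/972 ≈ 1843.6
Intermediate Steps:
A(q, F) = 4 + (11 + F)/(8 + q) (A(q, F) = 4 + (F + 11)/(q + 8) = 4 + (11 + F)/(8 + q))
m(D) = 23/9 - D/9 (m(D) = 3 - (4 + D)/9 = 3 + (-4/9 - D/9) = 23/9 - D/9)
n = 1369/81 (n = (-6 + (23/9 - ⅑*6))² = (-6 + (23/9 - ⅔))² = (-6 + 17/9)² = (-37/9)² = 1369/81 ≈ 16.901)
n*(105 + A(f(-2), -10)) = 1369*(105 + (43 - 10 + 4*4)/(8 + 4))/81 = 1369*(105 + (43 - 10 + 16)/12)/81 = 1369*(105 + (1/12)*49)/81 = 1369*(105 + 49/12)/81 = (1369/81)*(1309/12) = 1792021/972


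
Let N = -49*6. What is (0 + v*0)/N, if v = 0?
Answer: 0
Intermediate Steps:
N = -294
(0 + v*0)/N = (0 + 0*0)/(-294) = -(0 + 0)/294 = -1/294*0 = 0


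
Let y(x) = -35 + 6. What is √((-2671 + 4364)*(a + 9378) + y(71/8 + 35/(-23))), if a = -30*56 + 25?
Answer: √13075010 ≈ 3615.9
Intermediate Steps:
a = -1655 (a = -1680 + 25 = -1655)
y(x) = -29
√((-2671 + 4364)*(a + 9378) + y(71/8 + 35/(-23))) = √((-2671 + 4364)*(-1655 + 9378) - 29) = √(1693*7723 - 29) = √(13075039 - 29) = √13075010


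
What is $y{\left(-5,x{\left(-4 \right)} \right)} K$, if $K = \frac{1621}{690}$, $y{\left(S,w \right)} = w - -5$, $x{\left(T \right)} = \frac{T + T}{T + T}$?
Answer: $\frac{1621}{115} \approx 14.096$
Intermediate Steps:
$x{\left(T \right)} = 1$ ($x{\left(T \right)} = \frac{2 T}{2 T} = 2 T \frac{1}{2 T} = 1$)
$y{\left(S,w \right)} = 5 + w$ ($y{\left(S,w \right)} = w + 5 = 5 + w$)
$K = \frac{1621}{690}$ ($K = 1621 \cdot \frac{1}{690} = \frac{1621}{690} \approx 2.3493$)
$y{\left(-5,x{\left(-4 \right)} \right)} K = \left(5 + 1\right) \frac{1621}{690} = 6 \cdot \frac{1621}{690} = \frac{1621}{115}$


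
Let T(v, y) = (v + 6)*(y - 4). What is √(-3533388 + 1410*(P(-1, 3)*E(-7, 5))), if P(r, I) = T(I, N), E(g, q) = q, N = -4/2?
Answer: 2*I*√978522 ≈ 1978.4*I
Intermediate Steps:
N = -2 (N = -4*½ = -2)
T(v, y) = (-4 + y)*(6 + v) (T(v, y) = (6 + v)*(-4 + y) = (-4 + y)*(6 + v))
P(r, I) = -36 - 6*I (P(r, I) = -24 - 4*I + 6*(-2) + I*(-2) = -24 - 4*I - 12 - 2*I = -36 - 6*I)
√(-3533388 + 1410*(P(-1, 3)*E(-7, 5))) = √(-3533388 + 1410*((-36 - 6*3)*5)) = √(-3533388 + 1410*((-36 - 18)*5)) = √(-3533388 + 1410*(-54*5)) = √(-3533388 + 1410*(-270)) = √(-3533388 - 380700) = √(-3914088) = 2*I*√978522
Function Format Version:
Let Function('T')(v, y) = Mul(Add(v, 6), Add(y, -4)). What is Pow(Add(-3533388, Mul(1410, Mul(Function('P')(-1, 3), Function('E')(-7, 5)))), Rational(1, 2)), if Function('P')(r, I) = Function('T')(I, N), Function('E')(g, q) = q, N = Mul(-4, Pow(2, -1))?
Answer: Mul(2, I, Pow(978522, Rational(1, 2))) ≈ Mul(1978.4, I)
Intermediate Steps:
N = -2 (N = Mul(-4, Rational(1, 2)) = -2)
Function('T')(v, y) = Mul(Add(-4, y), Add(6, v)) (Function('T')(v, y) = Mul(Add(6, v), Add(-4, y)) = Mul(Add(-4, y), Add(6, v)))
Function('P')(r, I) = Add(-36, Mul(-6, I)) (Function('P')(r, I) = Add(-24, Mul(-4, I), Mul(6, -2), Mul(I, -2)) = Add(-24, Mul(-4, I), -12, Mul(-2, I)) = Add(-36, Mul(-6, I)))
Pow(Add(-3533388, Mul(1410, Mul(Function('P')(-1, 3), Function('E')(-7, 5)))), Rational(1, 2)) = Pow(Add(-3533388, Mul(1410, Mul(Add(-36, Mul(-6, 3)), 5))), Rational(1, 2)) = Pow(Add(-3533388, Mul(1410, Mul(Add(-36, -18), 5))), Rational(1, 2)) = Pow(Add(-3533388, Mul(1410, Mul(-54, 5))), Rational(1, 2)) = Pow(Add(-3533388, Mul(1410, -270)), Rational(1, 2)) = Pow(Add(-3533388, -380700), Rational(1, 2)) = Pow(-3914088, Rational(1, 2)) = Mul(2, I, Pow(978522, Rational(1, 2)))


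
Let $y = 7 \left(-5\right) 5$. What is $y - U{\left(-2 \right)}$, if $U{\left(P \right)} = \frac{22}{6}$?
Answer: $- \frac{536}{3} \approx -178.67$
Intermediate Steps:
$U{\left(P \right)} = \frac{11}{3}$ ($U{\left(P \right)} = 22 \cdot \frac{1}{6} = \frac{11}{3}$)
$y = -175$ ($y = \left(-35\right) 5 = -175$)
$y - U{\left(-2 \right)} = -175 - \frac{11}{3} = - \frac{536}{3}$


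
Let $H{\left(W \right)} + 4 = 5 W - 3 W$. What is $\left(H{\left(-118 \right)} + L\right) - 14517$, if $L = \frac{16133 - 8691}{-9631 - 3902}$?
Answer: $- \frac{199713923}{13533} \approx -14758.0$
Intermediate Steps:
$L = - \frac{7442}{13533}$ ($L = \frac{7442}{-13533} = 7442 \left(- \frac{1}{13533}\right) = - \frac{7442}{13533} \approx -0.54992$)
$H{\left(W \right)} = -4 + 2 W$ ($H{\left(W \right)} = -4 + \left(5 W - 3 W\right) = -4 + 2 W$)
$\left(H{\left(-118 \right)} + L\right) - 14517 = \left(\left(-4 + 2 \left(-118\right)\right) - \frac{7442}{13533}\right) - 14517 = \left(\left(-4 - 236\right) - \frac{7442}{13533}\right) - 14517 = \left(-240 - \frac{7442}{13533}\right) - 14517 = - \frac{3255362}{13533} - 14517 = - \frac{199713923}{13533}$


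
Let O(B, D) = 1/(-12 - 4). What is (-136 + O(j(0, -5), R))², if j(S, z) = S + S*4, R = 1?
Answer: 4739329/256 ≈ 18513.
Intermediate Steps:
j(S, z) = 5*S (j(S, z) = S + 4*S = 5*S)
O(B, D) = -1/16 (O(B, D) = 1/(-16) = -1/16)
(-136 + O(j(0, -5), R))² = (-136 - 1/16)² = (-2177/16)² = 4739329/256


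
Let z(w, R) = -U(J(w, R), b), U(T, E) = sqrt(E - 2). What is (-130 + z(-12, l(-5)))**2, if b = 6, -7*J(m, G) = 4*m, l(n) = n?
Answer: 17424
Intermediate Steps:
J(m, G) = -4*m/7
U(T, E) = sqrt(-2 + E)
z(w, R) = -2 (z(w, R) = -sqrt(-2 + 6) = -sqrt(4) = -1*2 = -2)
(-130 + z(-12, l(-5)))**2 = (-130 - 2)**2 = (-132)**2 = 17424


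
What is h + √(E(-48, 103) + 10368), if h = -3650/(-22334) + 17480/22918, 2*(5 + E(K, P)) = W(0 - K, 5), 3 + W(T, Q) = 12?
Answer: 118512255/127962653 + √41470/2 ≈ 102.75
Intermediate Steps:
W(T, Q) = 9 (W(T, Q) = -3 + 12 = 9)
E(K, P) = -½ (E(K, P) = -5 + (½)*9 = -5 + 9/2 = -½)
h = 118512255/127962653 (h = -3650*(-1/22334) + 17480*(1/22918) = 1825/11167 + 8740/11459 = 118512255/127962653 ≈ 0.92615)
h + √(E(-48, 103) + 10368) = 118512255/127962653 + √(-½ + 10368) = 118512255/127962653 + √(20735/2) = 118512255/127962653 + √41470/2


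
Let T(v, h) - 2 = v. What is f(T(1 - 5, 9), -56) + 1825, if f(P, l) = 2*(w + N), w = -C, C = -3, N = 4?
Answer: 1839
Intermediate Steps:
T(v, h) = 2 + v
w = 3 (w = -1*(-3) = 3)
f(P, l) = 14 (f(P, l) = 2*(3 + 4) = 2*7 = 14)
f(T(1 - 5, 9), -56) + 1825 = 14 + 1825 = 1839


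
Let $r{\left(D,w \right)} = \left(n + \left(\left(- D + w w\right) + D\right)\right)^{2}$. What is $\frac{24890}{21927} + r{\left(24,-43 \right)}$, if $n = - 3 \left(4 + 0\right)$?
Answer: $\frac{73994199353}{21927} \approx 3.3746 \cdot 10^{6}$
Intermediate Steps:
$n = -12$ ($n = \left(-3\right) 4 = -12$)
$r{\left(D,w \right)} = \left(-12 + w^{2}\right)^{2}$ ($r{\left(D,w \right)} = \left(-12 + \left(\left(- D + w w\right) + D\right)\right)^{2} = \left(-12 + \left(\left(- D + w^{2}\right) + D\right)\right)^{2} = \left(-12 + \left(\left(w^{2} - D\right) + D\right)\right)^{2} = \left(-12 + w^{2}\right)^{2}$)
$\frac{24890}{21927} + r{\left(24,-43 \right)} = \frac{24890}{21927} + \left(-12 + \left(-43\right)^{2}\right)^{2} = 24890 \cdot \frac{1}{21927} + \left(-12 + 1849\right)^{2} = \frac{24890}{21927} + 1837^{2} = \frac{24890}{21927} + 3374569 = \frac{73994199353}{21927}$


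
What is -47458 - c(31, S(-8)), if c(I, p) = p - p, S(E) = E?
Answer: -47458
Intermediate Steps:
c(I, p) = 0
-47458 - c(31, S(-8)) = -47458 - 1*0 = -47458 + 0 = -47458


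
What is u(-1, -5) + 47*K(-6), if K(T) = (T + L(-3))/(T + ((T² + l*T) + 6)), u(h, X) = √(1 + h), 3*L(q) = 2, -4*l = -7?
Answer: -1504/153 ≈ -9.8301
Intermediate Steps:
l = 7/4 (l = -¼*(-7) = 7/4 ≈ 1.7500)
L(q) = ⅔ (L(q) = (⅓)*2 = ⅔)
K(T) = (⅔ + T)/(6 + T² + 11*T/4) (K(T) = (T + ⅔)/(T + ((T² + 7*T/4) + 6)) = (⅔ + T)/(T + (6 + T² + 7*T/4)) = (⅔ + T)/(6 + T² + 11*T/4))
u(-1, -5) + 47*K(-6) = √(1 - 1) + 47*(4*(2 + 3*(-6))/(3*(24 + 4*(-6)² + 11*(-6)))) = √0 + 47*(4*(2 - 18)/(3*(24 + 4*36 - 66))) = 0 + 47*((4/3)*(-16)/(24 + 144 - 66)) = 0 + 47*((4/3)*(-16)/102) = 0 + 47*((4/3)*(1/102)*(-16)) = 0 + 47*(-32/153) = 0 - 1504/153 = -1504/153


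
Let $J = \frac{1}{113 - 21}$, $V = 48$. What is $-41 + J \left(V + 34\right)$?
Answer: $- \frac{1845}{46} \approx -40.109$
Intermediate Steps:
$J = \frac{1}{92} \approx 0.01087$
$-41 + J \left(V + 34\right) = -41 + \frac{48 + 34}{92} = -41 + \frac{1}{92} \cdot 82 = -41 + \frac{41}{46} = - \frac{1845}{46}$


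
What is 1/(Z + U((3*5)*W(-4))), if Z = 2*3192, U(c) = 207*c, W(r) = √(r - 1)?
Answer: 2128/29653527 - 345*I*√5/9884509 ≈ 7.1762e-5 - 7.8046e-5*I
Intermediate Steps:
W(r) = √(-1 + r)
Z = 6384
1/(Z + U((3*5)*W(-4))) = 1/(6384 + 207*((3*5)*√(-1 - 4))) = 1/(6384 + 207*(15*√(-5))) = 1/(6384 + 207*(15*(I*√5))) = 1/(6384 + 207*(15*I*√5)) = 1/(6384 + 3105*I*√5)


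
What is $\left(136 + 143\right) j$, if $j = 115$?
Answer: $32085$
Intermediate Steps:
$\left(136 + 143\right) j = \left(136 + 143\right) 115 = 279 \cdot 115 = 32085$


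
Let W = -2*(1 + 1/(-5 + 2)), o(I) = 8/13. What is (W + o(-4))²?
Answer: 784/1521 ≈ 0.51545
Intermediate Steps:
o(I) = 8/13 (o(I) = 8*(1/13) = 8/13)
W = -4/3 (W = -2*(1 + 1/(-3)) = -2*(1 - ⅓) = -2*⅔ = -4/3 ≈ -1.3333)
(W + o(-4))² = (-4/3 + 8/13)² = (-28/39)² = 784/1521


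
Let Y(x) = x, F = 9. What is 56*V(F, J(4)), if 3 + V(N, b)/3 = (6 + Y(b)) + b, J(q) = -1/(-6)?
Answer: 560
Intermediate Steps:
J(q) = ⅙ (J(q) = -1*(-⅙) = ⅙)
V(N, b) = 9 + 6*b (V(N, b) = -9 + 3*((6 + b) + b) = -9 + 3*(6 + 2*b) = -9 + (18 + 6*b) = 9 + 6*b)
56*V(F, J(4)) = 56*(9 + 6*(⅙)) = 56*(9 + 1) = 56*10 = 560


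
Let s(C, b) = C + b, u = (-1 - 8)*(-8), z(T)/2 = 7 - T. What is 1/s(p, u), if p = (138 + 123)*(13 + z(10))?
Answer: 1/1899 ≈ 0.00052659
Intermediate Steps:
z(T) = 14 - 2*T (z(T) = 2*(7 - T) = 14 - 2*T)
u = 72 (u = -9*(-8) = 72)
p = 1827 (p = (138 + 123)*(13 + (14 - 2*10)) = 261*(13 + (14 - 20)) = 261*(13 - 6) = 261*7 = 1827)
1/s(p, u) = 1/(1827 + 72) = 1/1899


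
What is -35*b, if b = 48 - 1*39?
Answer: -315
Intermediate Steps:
b = 9 (b = 48 - 39 = 9)
-35*b = -35*9 = -315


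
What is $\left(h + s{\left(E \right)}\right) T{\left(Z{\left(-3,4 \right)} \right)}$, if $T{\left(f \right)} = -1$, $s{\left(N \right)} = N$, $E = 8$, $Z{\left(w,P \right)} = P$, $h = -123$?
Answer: $115$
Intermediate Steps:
$\left(h + s{\left(E \right)}\right) T{\left(Z{\left(-3,4 \right)} \right)} = \left(-123 + 8\right) \left(-1\right) = \left(-115\right) \left(-1\right) = 115$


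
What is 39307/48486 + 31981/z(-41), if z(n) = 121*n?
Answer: -1355628739/240539046 ≈ -5.6358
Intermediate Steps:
39307/48486 + 31981/z(-41) = 39307/48486 + 31981/((121*(-41))) = 39307*(1/48486) + 31981/(-4961) = 39307/48486 + 31981*(-1/4961) = 39307/48486 - 31981/4961 = -1355628739/240539046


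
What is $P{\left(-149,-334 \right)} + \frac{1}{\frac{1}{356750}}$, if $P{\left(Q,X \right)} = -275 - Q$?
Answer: $356624$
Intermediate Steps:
$P{\left(-149,-334 \right)} + \frac{1}{\frac{1}{356750}} = \left(-275 - -149\right) + \frac{1}{\frac{1}{356750}} = \left(-275 + 149\right) + \frac{1}{\frac{1}{356750}} = -126 + 356750 = 356624$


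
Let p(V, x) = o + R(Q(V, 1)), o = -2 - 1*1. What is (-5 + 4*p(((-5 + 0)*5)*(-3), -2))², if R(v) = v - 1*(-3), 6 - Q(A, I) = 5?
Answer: 1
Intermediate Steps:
Q(A, I) = 1 (Q(A, I) = 6 - 1*5 = 6 - 5 = 1)
R(v) = 3 + v (R(v) = v + 3 = 3 + v)
o = -3 (o = -2 - 1 = -3)
p(V, x) = 1 (p(V, x) = -3 + (3 + 1) = -3 + 4 = 1)
(-5 + 4*p(((-5 + 0)*5)*(-3), -2))² = (-5 + 4*1)² = (-5 + 4)² = (-1)² = 1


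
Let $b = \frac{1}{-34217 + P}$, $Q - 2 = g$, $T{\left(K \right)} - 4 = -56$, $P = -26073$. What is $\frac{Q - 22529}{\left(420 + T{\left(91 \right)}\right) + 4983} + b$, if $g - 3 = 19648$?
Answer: $- \frac{173399391}{322611790} \approx -0.53749$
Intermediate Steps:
$g = 19651$ ($g = 3 + 19648 = 19651$)
$T{\left(K \right)} = -52$ ($T{\left(K \right)} = 4 - 56 = -52$)
$Q = 19653$ ($Q = 2 + 19651 = 19653$)
$b = - \frac{1}{60290}$ ($b = \frac{1}{-34217 - 26073} = \frac{1}{-60290} = - \frac{1}{60290} \approx -1.6587 \cdot 10^{-5}$)
$\frac{Q - 22529}{\left(420 + T{\left(91 \right)}\right) + 4983} + b = \frac{19653 - 22529}{\left(420 - 52\right) + 4983} - \frac{1}{60290} = - \frac{2876}{368 + 4983} - \frac{1}{60290} = - \frac{2876}{5351} - \frac{1}{60290} = - \frac{173399391}{322611790}$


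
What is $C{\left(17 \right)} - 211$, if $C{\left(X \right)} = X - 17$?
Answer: $-211$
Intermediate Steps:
$C{\left(X \right)} = -17 + X$
$C{\left(17 \right)} - 211 = \left(-17 + 17\right) - 211 = 0 - 211 = -211$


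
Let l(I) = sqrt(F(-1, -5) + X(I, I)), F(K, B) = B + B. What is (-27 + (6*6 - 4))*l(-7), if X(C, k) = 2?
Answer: 10*I*sqrt(2) ≈ 14.142*I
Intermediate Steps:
F(K, B) = 2*B
l(I) = 2*I*sqrt(2) (l(I) = sqrt(2*(-5) + 2) = sqrt(-10 + 2) = sqrt(-8) = 2*I*sqrt(2))
(-27 + (6*6 - 4))*l(-7) = (-27 + (6*6 - 4))*(2*I*sqrt(2)) = (-27 + (36 - 4))*(2*I*sqrt(2)) = (-27 + 32)*(2*I*sqrt(2)) = 5*(2*I*sqrt(2)) = 10*I*sqrt(2)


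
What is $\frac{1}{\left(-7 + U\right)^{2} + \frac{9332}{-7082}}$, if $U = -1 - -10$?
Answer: $\frac{3541}{9498} \approx 0.37282$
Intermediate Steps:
$U = 9$ ($U = -1 + 10 = 9$)
$\frac{1}{\left(-7 + U\right)^{2} + \frac{9332}{-7082}} = \frac{1}{\left(-7 + 9\right)^{2} + \frac{9332}{-7082}} = \frac{1}{2^{2} + 9332 \left(- \frac{1}{7082}\right)} = \frac{1}{4 - \frac{4666}{3541}} = \frac{1}{\frac{9498}{3541}} = \frac{3541}{9498}$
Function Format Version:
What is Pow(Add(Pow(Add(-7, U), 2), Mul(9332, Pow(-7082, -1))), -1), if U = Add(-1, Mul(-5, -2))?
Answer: Rational(3541, 9498) ≈ 0.37282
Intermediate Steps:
U = 9 (U = Add(-1, 10) = 9)
Pow(Add(Pow(Add(-7, U), 2), Mul(9332, Pow(-7082, -1))), -1) = Pow(Add(Pow(Add(-7, 9), 2), Mul(9332, Pow(-7082, -1))), -1) = Pow(Add(Pow(2, 2), Mul(9332, Rational(-1, 7082))), -1) = Pow(Add(4, Rational(-4666, 3541)), -1) = Pow(Rational(9498, 3541), -1) = Rational(3541, 9498)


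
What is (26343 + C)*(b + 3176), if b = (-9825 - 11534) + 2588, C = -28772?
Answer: 37880255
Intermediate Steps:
b = -18771 (b = -21359 + 2588 = -18771)
(26343 + C)*(b + 3176) = (26343 - 28772)*(-18771 + 3176) = -2429*(-15595) = 37880255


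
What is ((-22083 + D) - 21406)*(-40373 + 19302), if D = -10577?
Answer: 1139224686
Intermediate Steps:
((-22083 + D) - 21406)*(-40373 + 19302) = ((-22083 - 10577) - 21406)*(-40373 + 19302) = (-32660 - 21406)*(-21071) = -54066*(-21071) = 1139224686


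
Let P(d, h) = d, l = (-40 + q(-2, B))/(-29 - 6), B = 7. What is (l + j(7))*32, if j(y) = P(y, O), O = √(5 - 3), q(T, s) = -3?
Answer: 9216/35 ≈ 263.31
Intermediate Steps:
l = 43/35 (l = (-40 - 3)/(-29 - 6) = -43/(-35) = -43*(-1/35) = 43/35 ≈ 1.2286)
O = √2 ≈ 1.4142
j(y) = y
(l + j(7))*32 = (43/35 + 7)*32 = (288/35)*32 = 9216/35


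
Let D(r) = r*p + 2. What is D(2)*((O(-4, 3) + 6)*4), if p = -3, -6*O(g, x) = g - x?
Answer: -344/3 ≈ -114.67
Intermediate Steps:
O(g, x) = -g/6 + x/6 (O(g, x) = -(g - x)/6 = -g/6 + x/6)
D(r) = 2 - 3*r (D(r) = r*(-3) + 2 = -3*r + 2 = 2 - 3*r)
D(2)*((O(-4, 3) + 6)*4) = (2 - 3*2)*(((-⅙*(-4) + (⅙)*3) + 6)*4) = (2 - 6)*(((⅔ + ½) + 6)*4) = -4*(7/6 + 6)*4 = -86*4/3 = -4*86/3 = -344/3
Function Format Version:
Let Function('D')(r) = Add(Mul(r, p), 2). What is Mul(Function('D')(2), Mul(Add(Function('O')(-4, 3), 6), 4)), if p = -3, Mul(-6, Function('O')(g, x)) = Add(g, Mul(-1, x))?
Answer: Rational(-344, 3) ≈ -114.67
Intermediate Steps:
Function('O')(g, x) = Add(Mul(Rational(-1, 6), g), Mul(Rational(1, 6), x)) (Function('O')(g, x) = Mul(Rational(-1, 6), Add(g, Mul(-1, x))) = Add(Mul(Rational(-1, 6), g), Mul(Rational(1, 6), x)))
Function('D')(r) = Add(2, Mul(-3, r)) (Function('D')(r) = Add(Mul(r, -3), 2) = Add(Mul(-3, r), 2) = Add(2, Mul(-3, r)))
Mul(Function('D')(2), Mul(Add(Function('O')(-4, 3), 6), 4)) = Mul(Add(2, Mul(-3, 2)), Mul(Add(Add(Mul(Rational(-1, 6), -4), Mul(Rational(1, 6), 3)), 6), 4)) = Mul(Add(2, -6), Mul(Add(Add(Rational(2, 3), Rational(1, 2)), 6), 4)) = Mul(-4, Mul(Add(Rational(7, 6), 6), 4)) = Mul(-4, Mul(Rational(43, 6), 4)) = Mul(-4, Rational(86, 3)) = Rational(-344, 3)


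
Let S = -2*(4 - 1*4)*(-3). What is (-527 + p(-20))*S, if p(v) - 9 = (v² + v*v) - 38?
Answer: 0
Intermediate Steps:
S = 0 (S = -2*(4 - 4)*(-3) = -2*0*(-3) = 0*(-3) = 0)
p(v) = -29 + 2*v² (p(v) = 9 + ((v² + v*v) - 38) = 9 + ((v² + v²) - 38) = 9 + (2*v² - 38) = 9 + (-38 + 2*v²) = -29 + 2*v²)
(-527 + p(-20))*S = (-527 + (-29 + 2*(-20)²))*0 = (-527 + (-29 + 2*400))*0 = (-527 + (-29 + 800))*0 = (-527 + 771)*0 = 244*0 = 0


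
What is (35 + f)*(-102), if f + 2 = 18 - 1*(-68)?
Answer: -12138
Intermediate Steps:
f = 84 (f = -2 + (18 - 1*(-68)) = -2 + (18 + 68) = -2 + 86 = 84)
(35 + f)*(-102) = (35 + 84)*(-102) = 119*(-102) = -12138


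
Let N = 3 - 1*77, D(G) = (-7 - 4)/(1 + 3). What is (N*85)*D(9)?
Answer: 34595/2 ≈ 17298.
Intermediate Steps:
D(G) = -11/4
N = -74 (N = 3 - 77 = -74)
(N*85)*D(9) = -74*85*(-11/4) = -6290*(-11/4) = 34595/2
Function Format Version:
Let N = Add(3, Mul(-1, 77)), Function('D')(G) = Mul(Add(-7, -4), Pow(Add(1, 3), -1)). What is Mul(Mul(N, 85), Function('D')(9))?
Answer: Rational(34595, 2) ≈ 17298.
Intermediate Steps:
Function('D')(G) = Rational(-11, 4) (Function('D')(G) = Mul(-11, Pow(4, -1)) = Mul(-11, Rational(1, 4)) = Rational(-11, 4))
N = -74 (N = Add(3, -77) = -74)
Mul(Mul(N, 85), Function('D')(9)) = Mul(Mul(-74, 85), Rational(-11, 4)) = Mul(-6290, Rational(-11, 4)) = Rational(34595, 2)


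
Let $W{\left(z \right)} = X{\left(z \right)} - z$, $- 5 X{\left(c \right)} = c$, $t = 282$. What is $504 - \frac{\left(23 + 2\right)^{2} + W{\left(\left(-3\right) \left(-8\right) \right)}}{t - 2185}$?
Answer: $\frac{436231}{865} \approx 504.31$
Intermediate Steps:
$X{\left(c \right)} = - \frac{c}{5}$
$W{\left(z \right)} = - \frac{6 z}{5}$ ($W{\left(z \right)} = - \frac{z}{5} - z = - \frac{6 z}{5}$)
$504 - \frac{\left(23 + 2\right)^{2} + W{\left(\left(-3\right) \left(-8\right) \right)}}{t - 2185} = 504 - \frac{\left(23 + 2\right)^{2} - \frac{6 \left(\left(-3\right) \left(-8\right)\right)}{5}}{282 - 2185} = 504 - \frac{25^{2} - \frac{144}{5}}{-1903} = 504 - \left(625 - \frac{144}{5}\right) \left(- \frac{1}{1903}\right) = 504 - \frac{2981}{5} \left(- \frac{1}{1903}\right) = 504 - - \frac{271}{865} = 504 + \frac{271}{865} = \frac{436231}{865}$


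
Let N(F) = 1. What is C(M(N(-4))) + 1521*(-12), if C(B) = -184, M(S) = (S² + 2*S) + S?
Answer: -18436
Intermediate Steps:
M(S) = S² + 3*S
C(M(N(-4))) + 1521*(-12) = -184 + 1521*(-12) = -184 - 18252 = -18436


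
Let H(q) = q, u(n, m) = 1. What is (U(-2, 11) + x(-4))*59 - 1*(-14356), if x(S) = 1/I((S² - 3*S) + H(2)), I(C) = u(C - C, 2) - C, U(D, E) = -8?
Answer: 402577/29 ≈ 13882.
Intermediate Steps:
I(C) = 1 - C
x(S) = 1/(-1 - S² + 3*S) (x(S) = 1/(1 - ((S² - 3*S) + 2)) = 1/(1 - (2 + S² - 3*S)) = 1/(1 + (-2 - S² + 3*S)) = 1/(-1 - S² + 3*S))
(U(-2, 11) + x(-4))*59 - 1*(-14356) = (-8 - 1/(1 + (-4)² - 3*(-4)))*59 - 1*(-14356) = (-8 - 1/(1 + 16 + 12))*59 + 14356 = (-8 - 1/29)*59 + 14356 = -233/29*59 + 14356 = -13747/29 + 14356 = 402577/29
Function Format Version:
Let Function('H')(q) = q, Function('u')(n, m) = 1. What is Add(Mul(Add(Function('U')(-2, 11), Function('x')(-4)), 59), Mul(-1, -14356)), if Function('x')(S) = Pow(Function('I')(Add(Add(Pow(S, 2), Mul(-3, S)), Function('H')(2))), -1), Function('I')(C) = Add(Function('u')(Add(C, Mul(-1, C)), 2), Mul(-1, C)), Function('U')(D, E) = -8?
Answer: Rational(402577, 29) ≈ 13882.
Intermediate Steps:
Function('I')(C) = Add(1, Mul(-1, C))
Function('x')(S) = Pow(Add(-1, Mul(-1, Pow(S, 2)), Mul(3, S)), -1) (Function('x')(S) = Pow(Add(1, Mul(-1, Add(Add(Pow(S, 2), Mul(-3, S)), 2))), -1) = Pow(Add(1, Mul(-1, Add(2, Pow(S, 2), Mul(-3, S)))), -1) = Pow(Add(1, Add(-2, Mul(-1, Pow(S, 2)), Mul(3, S))), -1) = Pow(Add(-1, Mul(-1, Pow(S, 2)), Mul(3, S)), -1))
Add(Mul(Add(Function('U')(-2, 11), Function('x')(-4)), 59), Mul(-1, -14356)) = Add(Mul(Add(-8, Mul(-1, Pow(Add(1, Pow(-4, 2), Mul(-3, -4)), -1))), 59), Mul(-1, -14356)) = Add(Mul(Add(-8, Mul(-1, Pow(Add(1, 16, 12), -1))), 59), 14356) = Add(Mul(Add(-8, Mul(-1, Pow(29, -1))), 59), 14356) = Add(Mul(Add(-8, Mul(-1, Rational(1, 29))), 59), 14356) = Add(Mul(Add(-8, Rational(-1, 29)), 59), 14356) = Add(Mul(Rational(-233, 29), 59), 14356) = Add(Rational(-13747, 29), 14356) = Rational(402577, 29)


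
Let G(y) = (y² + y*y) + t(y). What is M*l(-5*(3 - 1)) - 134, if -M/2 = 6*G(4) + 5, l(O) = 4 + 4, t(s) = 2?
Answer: -3478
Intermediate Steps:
G(y) = 2 + 2*y² (G(y) = (y² + y*y) + 2 = (y² + y²) + 2 = 2*y² + 2 = 2 + 2*y²)
l(O) = 8
M = -418 (M = -2*(6*(2 + 2*4²) + 5) = -2*(6*(2 + 2*16) + 5) = -2*(6*(2 + 32) + 5) = -2*(6*34 + 5) = -2*(204 + 5) = -2*209 = -418)
M*l(-5*(3 - 1)) - 134 = -418*8 - 134 = -3344 - 134 = -3478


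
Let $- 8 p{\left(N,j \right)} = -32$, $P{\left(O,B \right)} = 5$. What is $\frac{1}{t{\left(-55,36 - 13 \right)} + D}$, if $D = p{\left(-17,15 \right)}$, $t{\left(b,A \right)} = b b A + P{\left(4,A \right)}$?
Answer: $\frac{1}{69584} \approx 1.4371 \cdot 10^{-5}$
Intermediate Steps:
$p{\left(N,j \right)} = 4$ ($p{\left(N,j \right)} = \left(- \frac{1}{8}\right) \left(-32\right) = 4$)
$t{\left(b,A \right)} = 5 + A b^{2}$ ($t{\left(b,A \right)} = b b A + 5 = b^{2} A + 5 = A b^{2} + 5 = 5 + A b^{2}$)
$D = 4$
$\frac{1}{t{\left(-55,36 - 13 \right)} + D} = \frac{1}{\left(5 + \left(36 - 13\right) \left(-55\right)^{2}\right) + 4} = \frac{1}{\left(5 + 23 \cdot 3025\right) + 4} = \frac{1}{\left(5 + 69575\right) + 4} = \frac{1}{69580 + 4} = \frac{1}{69584}$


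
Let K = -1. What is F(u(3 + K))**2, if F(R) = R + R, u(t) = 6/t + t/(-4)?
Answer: 25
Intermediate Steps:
u(t) = 6/t - t/4 (u(t) = 6/t + t*(-1/4) = 6/t - t/4)
F(R) = 2*R
F(u(3 + K))**2 = (2*(6/(3 - 1) - (3 - 1)/4))**2 = (2*(6/2 - 1/4*2))**2 = (2*(6*(1/2) - 1/2))**2 = (2*(3 - 1/2))**2 = (2*(5/2))**2 = 5**2 = 25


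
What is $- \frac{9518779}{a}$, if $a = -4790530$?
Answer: $\frac{9518779}{4790530} \approx 1.987$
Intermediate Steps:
$- \frac{9518779}{a} = - \frac{9518779}{-4790530} = \left(-9518779\right) \left(- \frac{1}{4790530}\right) = \frac{9518779}{4790530}$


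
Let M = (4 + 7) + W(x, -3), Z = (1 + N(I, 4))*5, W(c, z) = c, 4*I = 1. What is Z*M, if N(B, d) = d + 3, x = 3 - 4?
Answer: 400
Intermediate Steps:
I = 1/4 (I = (1/4)*1 = 1/4 ≈ 0.25000)
x = -1
N(B, d) = 3 + d
Z = 40 (Z = (1 + (3 + 4))*5 = (1 + 7)*5 = 8*5 = 40)
M = 10 (M = (4 + 7) - 1 = 11 - 1 = 10)
Z*M = 40*10 = 400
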